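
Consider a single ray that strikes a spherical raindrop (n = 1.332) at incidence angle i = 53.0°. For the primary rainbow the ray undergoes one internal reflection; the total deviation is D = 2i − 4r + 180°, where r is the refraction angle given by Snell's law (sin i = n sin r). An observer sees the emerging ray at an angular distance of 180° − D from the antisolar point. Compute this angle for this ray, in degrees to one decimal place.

sin r = sin 53.0° / 1.332 = 0.7986/1.332 = 0.5996; r = 36.84°.
D = 2·53.0° − 4·36.84° + 180° = 106.00° − 147.36° + 180° = 138.64°.
Angle from antisolar point = 180° − D = 41.36°.

41.4°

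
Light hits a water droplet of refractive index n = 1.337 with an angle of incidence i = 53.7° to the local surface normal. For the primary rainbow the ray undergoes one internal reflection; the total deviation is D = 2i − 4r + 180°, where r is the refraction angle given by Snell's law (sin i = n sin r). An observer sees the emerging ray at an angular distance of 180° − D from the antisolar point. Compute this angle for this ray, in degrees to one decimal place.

sin r = sin 53.7° / 1.337 = 0.8059/1.337 = 0.6028; r = 37.07°.
D = 2·53.7° − 4·37.07° + 180° = 107.40° − 148.28° + 180° = 139.12°.
Angle from antisolar point = 180° − D = 40.88°.

40.9°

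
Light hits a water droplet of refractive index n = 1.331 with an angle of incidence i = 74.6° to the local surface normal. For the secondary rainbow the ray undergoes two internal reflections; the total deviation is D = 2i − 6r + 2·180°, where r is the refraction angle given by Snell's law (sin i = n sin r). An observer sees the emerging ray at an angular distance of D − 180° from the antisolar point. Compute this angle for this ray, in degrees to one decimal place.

50.7°

sin r = sin 74.6° / 1.331 = 0.9641/1.331 = 0.7243; r = 46.41°.
D = 2·74.6° − 6·46.41° + 2·180° = 149.20° − 278.48° + 360° = 230.72°.
Angle from antisolar point = D − 180° = 50.72°.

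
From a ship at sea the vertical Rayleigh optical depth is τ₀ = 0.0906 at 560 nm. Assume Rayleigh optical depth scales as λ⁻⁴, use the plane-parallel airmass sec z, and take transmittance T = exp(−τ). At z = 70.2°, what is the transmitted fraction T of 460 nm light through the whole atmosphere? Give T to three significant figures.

sec 70.2° = 2.9521.
τ = 0.0906 × (560/460)⁴ × 2.9521 = 0.0906 × 2.1964 × 2.9521 = 0.5875.
T = exp(−0.5875) = 0.5557.

0.556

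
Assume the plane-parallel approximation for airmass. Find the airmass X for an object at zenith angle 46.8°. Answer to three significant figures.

1.46

X = sec z = 1/cos 46.8° = 1/0.6845 = 1.4608.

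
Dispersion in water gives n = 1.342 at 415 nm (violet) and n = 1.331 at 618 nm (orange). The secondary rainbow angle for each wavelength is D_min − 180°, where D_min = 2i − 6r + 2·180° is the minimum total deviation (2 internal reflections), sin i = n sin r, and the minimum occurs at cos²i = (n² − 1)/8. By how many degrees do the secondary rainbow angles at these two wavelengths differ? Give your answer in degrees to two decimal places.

2.86°

At 415 nm (n = 1.342): cos²i = 0.10012 → i = 71.554°, r = 44.981°, D_min = 233.222°, rainbow angle = 53.222°.
At 618 nm (n = 1.331): cos²i = 0.09645 → i = 71.907°, r = 45.575°, D_min = 230.365°, rainbow angle = 50.365°.
Angular width = |53.222° − 50.365°| = 2.857°.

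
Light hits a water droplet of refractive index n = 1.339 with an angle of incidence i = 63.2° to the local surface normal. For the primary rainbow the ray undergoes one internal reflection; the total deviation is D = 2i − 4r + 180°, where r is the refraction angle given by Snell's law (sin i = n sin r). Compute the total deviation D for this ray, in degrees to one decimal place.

139.2°

sin r = sin 63.2° / 1.339 = 0.8926/1.339 = 0.6666; r = 41.81°.
D = 2·63.2° − 4·41.81° + 180° = 126.40° − 167.22° + 180° = 139.18°.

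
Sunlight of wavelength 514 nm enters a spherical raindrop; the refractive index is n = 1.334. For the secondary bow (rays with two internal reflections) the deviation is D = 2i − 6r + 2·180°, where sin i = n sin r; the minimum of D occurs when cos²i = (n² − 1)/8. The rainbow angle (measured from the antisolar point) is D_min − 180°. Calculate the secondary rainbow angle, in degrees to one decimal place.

cos²i = (1.77956 − 1)/8 = 0.09744; i = arccos(0.31216) = 71.810°.
sin r = sin 71.810°/1.334 = 0.71217; r = 45.411°.
D_min = 2·71.810° − 6·45.411° + 360° = 231.153°.
Rainbow angle = D_min − 180° = 51.153°.

51.2°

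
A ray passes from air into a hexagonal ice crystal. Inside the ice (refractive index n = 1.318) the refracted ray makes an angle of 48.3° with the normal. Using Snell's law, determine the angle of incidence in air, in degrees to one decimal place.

79.8°

Snell: sin θ_i = n · sin θ_r = 1.318 × sin 48.3° = 1.318 × 0.7466 = 0.9841.
θ_i = arcsin(0.9841) = 79.76°.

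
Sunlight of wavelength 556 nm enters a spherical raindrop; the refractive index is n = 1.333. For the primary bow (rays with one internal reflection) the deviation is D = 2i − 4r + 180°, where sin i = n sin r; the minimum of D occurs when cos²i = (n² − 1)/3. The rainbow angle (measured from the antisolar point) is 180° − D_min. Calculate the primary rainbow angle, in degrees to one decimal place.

42.1°

cos²i = (1.77689 − 1)/3 = 0.25896; i = arccos(0.50888) = 59.410°.
sin r = sin 59.410°/1.333 = 0.64579; r = 40.225°.
D_min = 2·59.410° − 4·40.225° + 180° = 137.922°.
Rainbow angle = 180° − D_min = 42.078°.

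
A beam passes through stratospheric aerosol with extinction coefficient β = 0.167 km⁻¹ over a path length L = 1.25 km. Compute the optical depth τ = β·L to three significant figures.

τ = β·L = 0.167 × 1.25 = 0.2088.

0.209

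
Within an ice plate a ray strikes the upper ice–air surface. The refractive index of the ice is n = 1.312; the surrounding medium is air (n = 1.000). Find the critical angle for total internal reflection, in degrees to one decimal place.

49.7°

sin θ_c = n_air / n = 1.000 / 1.312 = 0.7622.
θ_c = arcsin(0.7622) = 49.66°.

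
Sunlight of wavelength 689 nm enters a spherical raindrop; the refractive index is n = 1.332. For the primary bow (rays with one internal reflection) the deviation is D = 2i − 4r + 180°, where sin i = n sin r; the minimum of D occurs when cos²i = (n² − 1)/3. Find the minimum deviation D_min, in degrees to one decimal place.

cos²i = (1.77422 − 1)/3 = 0.25807; i = arccos(0.50801) = 59.469°.
sin r = sin 59.469°/1.332 = 0.64666; r = 40.290°.
D_min = 2·59.469° − 4·40.290° + 180° = 137.776°.

137.8°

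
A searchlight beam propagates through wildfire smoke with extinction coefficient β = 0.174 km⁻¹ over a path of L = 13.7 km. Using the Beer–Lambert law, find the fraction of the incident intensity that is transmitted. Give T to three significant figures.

0.0922

τ = β·L = 0.174 × 13.7 = 2.3838.
T = exp(−2.3838) = 0.0922.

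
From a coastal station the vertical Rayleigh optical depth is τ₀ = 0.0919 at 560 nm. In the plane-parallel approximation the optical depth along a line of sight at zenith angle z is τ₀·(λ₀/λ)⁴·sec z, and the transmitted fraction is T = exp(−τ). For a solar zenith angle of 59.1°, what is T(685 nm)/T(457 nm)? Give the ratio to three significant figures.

Airmass: sec 59.1° = 1.9473.
τ(685 nm) = 0.0919 × (560/685)⁴ × 1.9473 = 0.0919 × 0.4467 × 1.9473 = 0.0799.
τ(457 nm) = 0.0919 × (560/457)⁴ × 1.9473 = 0.0919 × 2.2547 × 1.9473 = 0.4035.
T(685)/T(457) = exp(τ_B − τ_A) = exp(0.3236) = 1.3820.

1.38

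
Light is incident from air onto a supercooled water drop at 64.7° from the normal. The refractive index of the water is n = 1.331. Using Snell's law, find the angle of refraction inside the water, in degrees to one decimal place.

42.8°

Snell: sin θ_r = sin θ_i / n = sin 64.7° / 1.331 = 0.9041 / 1.331 = 0.6793.
θ_r = arcsin(0.6793) = 42.79°.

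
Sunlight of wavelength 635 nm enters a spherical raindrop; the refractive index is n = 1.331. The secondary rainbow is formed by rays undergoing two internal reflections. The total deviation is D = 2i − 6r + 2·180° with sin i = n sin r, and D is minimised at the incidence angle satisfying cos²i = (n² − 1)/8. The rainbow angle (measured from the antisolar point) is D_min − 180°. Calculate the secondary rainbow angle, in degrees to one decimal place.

cos²i = (1.77156 − 1)/8 = 0.09645; i = arccos(0.31056) = 71.907°.
sin r = sin 71.907°/1.331 = 0.71417; r = 45.575°.
D_min = 2·71.907° − 6·45.575° + 360° = 230.365°.
Rainbow angle = D_min − 180° = 50.365°.

50.4°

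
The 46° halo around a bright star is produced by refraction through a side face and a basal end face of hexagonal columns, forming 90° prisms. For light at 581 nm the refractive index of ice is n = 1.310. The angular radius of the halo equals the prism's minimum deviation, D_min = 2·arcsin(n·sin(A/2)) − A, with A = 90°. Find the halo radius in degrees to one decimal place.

n·sin(A/2) = 1.310 × sin 45° = 1.310 × 0.7071 = 0.9263.
D_min = 2·arcsin(0.9263) − 90° = 2 × 67.867° − 90° = 45.733°.

45.7°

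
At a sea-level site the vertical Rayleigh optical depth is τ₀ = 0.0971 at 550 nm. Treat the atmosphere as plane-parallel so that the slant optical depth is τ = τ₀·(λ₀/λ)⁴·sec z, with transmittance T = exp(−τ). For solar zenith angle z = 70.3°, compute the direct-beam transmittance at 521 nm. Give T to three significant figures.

0.699

sec 70.3° = 2.9665.
τ = 0.0971 × (550/521)⁴ × 2.9665 = 0.0971 × 1.2419 × 2.9665 = 0.3577.
T = exp(−0.3577) = 0.6993.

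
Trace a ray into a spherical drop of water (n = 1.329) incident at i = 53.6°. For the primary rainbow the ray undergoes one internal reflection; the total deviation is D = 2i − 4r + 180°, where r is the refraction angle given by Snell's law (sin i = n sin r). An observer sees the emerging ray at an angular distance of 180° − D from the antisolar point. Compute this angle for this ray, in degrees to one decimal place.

41.9°

sin r = sin 53.6° / 1.329 = 0.8049/1.329 = 0.6056; r = 37.27°.
D = 2·53.6° − 4·37.27° + 180° = 107.20° − 149.10° + 180° = 138.10°.
Angle from antisolar point = 180° − D = 41.90°.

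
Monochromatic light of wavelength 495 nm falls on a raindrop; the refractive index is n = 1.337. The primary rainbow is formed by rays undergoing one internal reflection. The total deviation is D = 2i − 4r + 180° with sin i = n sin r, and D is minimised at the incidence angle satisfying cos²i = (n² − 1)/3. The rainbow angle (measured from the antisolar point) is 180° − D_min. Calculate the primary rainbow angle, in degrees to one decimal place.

41.5°

cos²i = (1.78757 − 1)/3 = 0.26252; i = arccos(0.51237) = 59.178°.
sin r = sin 59.178°/1.337 = 0.64231; r = 39.964°.
D_min = 2·59.178° − 4·39.964° + 180° = 138.500°.
Rainbow angle = 180° − D_min = 41.500°.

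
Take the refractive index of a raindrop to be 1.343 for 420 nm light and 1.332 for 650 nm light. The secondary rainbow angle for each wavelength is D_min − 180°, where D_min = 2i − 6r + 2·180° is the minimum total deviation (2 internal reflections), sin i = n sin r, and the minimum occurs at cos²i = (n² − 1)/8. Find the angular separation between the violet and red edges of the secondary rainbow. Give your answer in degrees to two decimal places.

At 420 nm (n = 1.343): cos²i = 0.10046 → i = 71.522°, r = 44.928°, D_min = 233.478°, rainbow angle = 53.478°.
At 650 nm (n = 1.332): cos²i = 0.09678 → i = 71.875°, r = 45.520°, D_min = 230.628°, rainbow angle = 50.628°.
Angular width = |53.478° − 50.628°| = 2.849°.

2.85°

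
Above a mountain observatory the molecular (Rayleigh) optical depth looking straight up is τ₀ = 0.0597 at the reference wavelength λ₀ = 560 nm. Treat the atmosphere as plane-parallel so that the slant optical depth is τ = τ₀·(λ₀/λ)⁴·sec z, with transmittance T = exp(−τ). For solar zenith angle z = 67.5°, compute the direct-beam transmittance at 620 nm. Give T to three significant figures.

sec 67.5° = 2.6131.
τ = 0.0597 × (560/620)⁴ × 2.6131 = 0.0597 × 0.6656 × 2.6131 = 0.1038.
T = exp(−0.1038) = 0.9014.

0.901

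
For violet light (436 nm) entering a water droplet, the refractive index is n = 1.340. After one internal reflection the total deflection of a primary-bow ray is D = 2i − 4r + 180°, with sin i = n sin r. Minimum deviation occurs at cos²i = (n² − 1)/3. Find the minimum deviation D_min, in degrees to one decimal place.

cos²i = (1.79560 − 1)/3 = 0.26520; i = arccos(0.51498) = 59.004°.
sin r = sin 59.004°/1.340 = 0.63971; r = 39.770°.
D_min = 2·59.004° − 4·39.770° + 180° = 138.929°.

138.9°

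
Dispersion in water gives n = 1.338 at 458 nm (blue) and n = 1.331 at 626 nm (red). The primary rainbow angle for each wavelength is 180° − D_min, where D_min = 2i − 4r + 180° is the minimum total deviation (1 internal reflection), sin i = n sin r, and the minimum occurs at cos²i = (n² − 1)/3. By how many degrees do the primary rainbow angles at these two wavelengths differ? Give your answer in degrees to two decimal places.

1.01°

At 458 nm (n = 1.338): cos²i = 0.26341 → i = 59.120°, r = 39.899°, D_min = 138.643°, rainbow angle = 41.357°.
At 626 nm (n = 1.331): cos²i = 0.25719 → i = 59.527°, r = 40.356°, D_min = 137.630°, rainbow angle = 42.370°.
Angular width = |41.357° − 42.370°| = 1.013°.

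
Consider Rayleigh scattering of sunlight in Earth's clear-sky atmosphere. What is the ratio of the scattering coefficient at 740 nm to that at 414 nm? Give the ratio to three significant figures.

0.0980

Rayleigh scattering ∝ λ⁻⁴, so the ratio of coefficients is the inverse fourth power of the wavelength ratio.
σ(740)/σ(414) = (414/740)⁴ = (0.5595)⁴ = 0.09797.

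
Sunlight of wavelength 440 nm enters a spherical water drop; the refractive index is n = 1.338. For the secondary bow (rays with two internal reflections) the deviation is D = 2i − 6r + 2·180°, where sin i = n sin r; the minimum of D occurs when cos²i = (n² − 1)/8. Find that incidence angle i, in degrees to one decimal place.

cos²i = (1.338² − 1)/8 = (1.79024 − 1)/8 = 0.09878.
cos i = 0.31429, so i = 71.682°.

71.7°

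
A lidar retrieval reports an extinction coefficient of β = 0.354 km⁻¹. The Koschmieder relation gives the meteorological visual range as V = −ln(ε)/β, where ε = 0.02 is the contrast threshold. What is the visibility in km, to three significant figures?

V = −ln(0.02) / 0.354 = 3.912 / 0.354 = 11.0509 km.

11.1 km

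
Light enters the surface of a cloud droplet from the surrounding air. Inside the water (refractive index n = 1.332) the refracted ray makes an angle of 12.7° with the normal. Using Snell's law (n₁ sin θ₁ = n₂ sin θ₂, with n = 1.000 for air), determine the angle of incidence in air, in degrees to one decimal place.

17.0°

Snell: sin θ_i = n · sin θ_r = 1.332 × sin 12.7° = 1.332 × 0.2198 = 0.2928.
θ_i = arcsin(0.2928) = 17.03°.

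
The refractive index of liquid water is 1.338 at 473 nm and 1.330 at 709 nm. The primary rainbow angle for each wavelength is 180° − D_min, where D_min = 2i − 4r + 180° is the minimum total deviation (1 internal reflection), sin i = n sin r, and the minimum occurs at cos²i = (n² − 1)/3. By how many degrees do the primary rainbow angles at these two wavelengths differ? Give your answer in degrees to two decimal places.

At 473 nm (n = 1.338): cos²i = 0.26341 → i = 59.120°, r = 39.899°, D_min = 138.643°, rainbow angle = 41.357°.
At 709 nm (n = 1.330): cos²i = 0.25630 → i = 59.585°, r = 40.422°, D_min = 137.484°, rainbow angle = 42.516°.
Angular width = |41.357° − 42.516°| = 1.160°.

1.16°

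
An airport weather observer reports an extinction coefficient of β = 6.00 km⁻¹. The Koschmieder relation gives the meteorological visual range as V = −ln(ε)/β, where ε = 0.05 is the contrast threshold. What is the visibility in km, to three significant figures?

V = −ln(0.05) / 6.00 = 2.996 / 6.00 = 0.4993 km.

0.499 km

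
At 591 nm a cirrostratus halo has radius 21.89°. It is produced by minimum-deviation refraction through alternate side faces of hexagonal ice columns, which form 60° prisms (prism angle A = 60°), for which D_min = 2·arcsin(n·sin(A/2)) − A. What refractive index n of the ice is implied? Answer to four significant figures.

Rearranging: n = sin((D_min + A)/2) / sin(A/2).
(D_min + A)/2 = (21.89° + 60°)/2 = 40.945°.
n = sin 40.945° / sin 30° = 0.6553 / 0.5000 = 1.3107.

1.311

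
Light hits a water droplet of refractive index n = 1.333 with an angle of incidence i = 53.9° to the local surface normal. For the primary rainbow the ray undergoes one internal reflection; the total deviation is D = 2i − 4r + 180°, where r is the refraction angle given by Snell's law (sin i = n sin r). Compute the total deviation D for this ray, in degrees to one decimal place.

sin r = sin 53.9° / 1.333 = 0.8080/1.333 = 0.6061; r = 37.31°.
D = 2·53.9° − 4·37.31° + 180° = 107.80° − 149.24° + 180° = 138.56°.

138.6°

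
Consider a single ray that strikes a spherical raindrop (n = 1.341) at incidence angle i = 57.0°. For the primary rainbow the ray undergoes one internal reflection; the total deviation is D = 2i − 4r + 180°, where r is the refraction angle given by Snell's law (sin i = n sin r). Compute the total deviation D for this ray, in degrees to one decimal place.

139.2°

sin r = sin 57.0° / 1.341 = 0.8387/1.341 = 0.6254; r = 38.71°.
D = 2·57.0° − 4·38.71° + 180° = 114.00° − 154.85° + 180° = 139.15°.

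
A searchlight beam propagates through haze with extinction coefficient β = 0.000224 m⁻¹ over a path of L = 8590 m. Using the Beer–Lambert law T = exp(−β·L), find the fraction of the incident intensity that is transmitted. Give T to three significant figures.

τ = β·L = 0.000224 × 8590 = 1.9242.
T = exp(−1.9242) = 0.1460.

0.146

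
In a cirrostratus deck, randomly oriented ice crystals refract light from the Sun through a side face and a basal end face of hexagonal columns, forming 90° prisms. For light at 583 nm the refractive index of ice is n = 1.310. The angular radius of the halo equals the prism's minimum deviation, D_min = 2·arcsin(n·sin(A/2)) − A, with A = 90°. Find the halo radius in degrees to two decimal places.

n·sin(A/2) = 1.310 × sin 45° = 1.310 × 0.7071 = 0.9263.
D_min = 2·arcsin(0.9263) − 90° = 2 × 67.867° − 90° = 45.733°.

45.73°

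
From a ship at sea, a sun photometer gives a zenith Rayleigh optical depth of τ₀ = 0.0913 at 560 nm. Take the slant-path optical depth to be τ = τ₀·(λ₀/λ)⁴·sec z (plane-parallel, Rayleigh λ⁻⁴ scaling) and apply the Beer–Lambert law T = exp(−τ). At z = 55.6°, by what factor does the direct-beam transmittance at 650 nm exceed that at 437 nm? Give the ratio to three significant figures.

Airmass: sec 55.6° = 1.7700.
τ(650 nm) = 0.0913 × (560/650)⁴ × 1.7700 = 0.0913 × 0.5509 × 1.7700 = 0.0890.
τ(437 nm) = 0.0913 × (560/437)⁴ × 1.7700 = 0.0913 × 2.6967 × 1.7700 = 0.4358.
T(650)/T(437) = exp(τ_B − τ_A) = exp(0.3468) = 1.4145.

1.41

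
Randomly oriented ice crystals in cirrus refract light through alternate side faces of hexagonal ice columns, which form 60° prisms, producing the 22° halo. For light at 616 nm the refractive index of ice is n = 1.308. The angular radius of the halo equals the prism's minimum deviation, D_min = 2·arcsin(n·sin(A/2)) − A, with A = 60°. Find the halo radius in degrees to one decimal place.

21.7°

n·sin(A/2) = 1.308 × sin 30° = 1.308 × 0.5000 = 0.6540.
D_min = 2·arcsin(0.6540) − 60° = 2 × 40.844° − 60° = 21.688°.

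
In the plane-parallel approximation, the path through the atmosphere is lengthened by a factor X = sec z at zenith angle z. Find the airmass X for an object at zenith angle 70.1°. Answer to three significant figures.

X = sec z = 1/cos 70.1° = 1/0.3404 = 2.9379.

2.94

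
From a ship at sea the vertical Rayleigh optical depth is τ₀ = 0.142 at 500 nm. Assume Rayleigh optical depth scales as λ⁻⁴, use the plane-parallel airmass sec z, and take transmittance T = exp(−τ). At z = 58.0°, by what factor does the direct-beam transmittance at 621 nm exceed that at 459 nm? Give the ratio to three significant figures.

Airmass: sec 58.0° = 1.8871.
τ(621 nm) = 0.142 × (500/621)⁴ × 1.8871 = 0.142 × 0.4203 × 1.8871 = 0.1126.
τ(459 nm) = 0.142 × (500/459)⁴ × 1.8871 = 0.142 × 1.4081 × 1.8871 = 0.3773.
T(621)/T(459) = exp(τ_B − τ_A) = exp(0.2647) = 1.3030.

1.30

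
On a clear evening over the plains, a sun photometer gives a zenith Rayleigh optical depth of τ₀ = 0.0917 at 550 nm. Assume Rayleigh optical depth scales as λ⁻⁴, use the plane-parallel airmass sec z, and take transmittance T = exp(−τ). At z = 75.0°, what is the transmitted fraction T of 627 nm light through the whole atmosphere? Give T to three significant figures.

0.811

sec 75.0° = 3.8637.
τ = 0.0917 × (550/627)⁴ × 3.8637 = 0.0917 × 0.5921 × 3.8637 = 0.2098.
T = exp(−0.2098) = 0.8108.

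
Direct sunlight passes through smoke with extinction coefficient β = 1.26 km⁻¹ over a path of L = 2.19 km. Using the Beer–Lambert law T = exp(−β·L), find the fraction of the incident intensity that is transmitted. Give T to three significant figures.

0.0633

τ = β·L = 1.26 × 2.19 = 2.7594.
T = exp(−2.7594) = 0.0633.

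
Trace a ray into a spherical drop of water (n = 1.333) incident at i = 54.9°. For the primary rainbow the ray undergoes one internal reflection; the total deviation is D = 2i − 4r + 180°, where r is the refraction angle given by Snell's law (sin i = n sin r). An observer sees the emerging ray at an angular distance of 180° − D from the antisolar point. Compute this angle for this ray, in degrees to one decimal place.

41.6°

sin r = sin 54.9° / 1.333 = 0.8181/1.333 = 0.6138; r = 37.86°.
D = 2·54.9° − 4·37.86° + 180° = 109.80° − 151.45° + 180° = 138.35°.
Angle from antisolar point = 180° − D = 41.65°.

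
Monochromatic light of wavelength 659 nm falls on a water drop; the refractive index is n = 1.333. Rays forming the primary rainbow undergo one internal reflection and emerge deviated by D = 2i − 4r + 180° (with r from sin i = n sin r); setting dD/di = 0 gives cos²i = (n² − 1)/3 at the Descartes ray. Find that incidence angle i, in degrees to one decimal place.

59.4°

cos²i = (1.333² − 1)/3 = (1.77689 − 1)/3 = 0.25896.
cos i = 0.50888, so i = 59.410°.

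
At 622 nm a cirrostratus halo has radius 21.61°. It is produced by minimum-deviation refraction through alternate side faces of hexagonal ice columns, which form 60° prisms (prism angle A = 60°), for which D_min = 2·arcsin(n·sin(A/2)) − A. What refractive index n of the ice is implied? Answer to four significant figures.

Rearranging: n = sin((D_min + A)/2) / sin(A/2).
(D_min + A)/2 = (21.61° + 60°)/2 = 40.805°.
n = sin 40.805° / sin 30° = 0.6535 / 0.5000 = 1.3070.

1.307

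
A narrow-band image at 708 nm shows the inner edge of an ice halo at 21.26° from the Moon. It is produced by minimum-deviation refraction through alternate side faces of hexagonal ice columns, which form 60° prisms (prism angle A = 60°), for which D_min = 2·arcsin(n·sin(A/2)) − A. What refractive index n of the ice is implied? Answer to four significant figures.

1.302

Rearranging: n = sin((D_min + A)/2) / sin(A/2).
(D_min + A)/2 = (21.26° + 60°)/2 = 40.630°.
n = sin 40.630° / sin 30° = 0.6512 / 0.5000 = 1.3023.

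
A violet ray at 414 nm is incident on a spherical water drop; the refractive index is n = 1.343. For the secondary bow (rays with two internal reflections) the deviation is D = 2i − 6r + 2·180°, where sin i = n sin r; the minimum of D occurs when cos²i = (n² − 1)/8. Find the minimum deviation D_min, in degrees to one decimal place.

233.5°

cos²i = (1.80365 − 1)/8 = 0.10046; i = arccos(0.31695) = 71.522°.
sin r = sin 71.522°/1.343 = 0.70621; r = 44.928°.
D_min = 2·71.522° − 6·44.928° + 360° = 233.478°.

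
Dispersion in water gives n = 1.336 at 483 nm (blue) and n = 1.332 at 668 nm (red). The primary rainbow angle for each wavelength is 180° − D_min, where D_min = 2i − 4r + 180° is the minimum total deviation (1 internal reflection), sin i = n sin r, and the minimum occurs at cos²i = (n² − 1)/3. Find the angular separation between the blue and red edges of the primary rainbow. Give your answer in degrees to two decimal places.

At 483 nm (n = 1.336): cos²i = 0.26163 → i = 59.236°, r = 40.029°, D_min = 138.356°, rainbow angle = 41.644°.
At 668 nm (n = 1.332): cos²i = 0.25807 → i = 59.469°, r = 40.290°, D_min = 137.776°, rainbow angle = 42.224°.
Angular width = |41.644° − 42.224°| = 0.580°.

0.58°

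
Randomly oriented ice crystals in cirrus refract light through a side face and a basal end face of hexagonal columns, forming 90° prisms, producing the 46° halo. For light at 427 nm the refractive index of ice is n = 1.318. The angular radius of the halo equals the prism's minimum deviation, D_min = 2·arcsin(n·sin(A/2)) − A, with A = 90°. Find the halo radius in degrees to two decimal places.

n·sin(A/2) = 1.318 × sin 45° = 1.318 × 0.7071 = 0.9320.
D_min = 2·arcsin(0.9320) − 90° = 2 × 68.743° − 90° = 47.487°.

47.49°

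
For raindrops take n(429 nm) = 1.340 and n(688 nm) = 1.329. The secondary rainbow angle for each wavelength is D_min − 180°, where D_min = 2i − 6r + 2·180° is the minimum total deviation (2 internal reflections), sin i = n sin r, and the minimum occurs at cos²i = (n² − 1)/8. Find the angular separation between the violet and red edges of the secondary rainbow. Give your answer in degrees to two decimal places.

2.87°

At 429 nm (n = 1.340): cos²i = 0.09945 → i = 71.618°, r = 45.088°, D_min = 232.709°, rainbow angle = 52.709°.
At 688 nm (n = 1.329): cos²i = 0.09578 → i = 71.972°, r = 45.685°, D_min = 229.837°, rainbow angle = 49.837°.
Angular width = |52.709° − 49.837°| = 2.872°.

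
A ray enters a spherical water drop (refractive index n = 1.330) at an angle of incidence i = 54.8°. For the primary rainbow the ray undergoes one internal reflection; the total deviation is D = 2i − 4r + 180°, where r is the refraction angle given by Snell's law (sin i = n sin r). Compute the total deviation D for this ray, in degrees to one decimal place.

sin r = sin 54.8° / 1.330 = 0.8171/1.330 = 0.6144; r = 37.91°.
D = 2·54.8° − 4·37.91° + 180° = 109.60° − 151.63° + 180° = 137.97°.

138.0°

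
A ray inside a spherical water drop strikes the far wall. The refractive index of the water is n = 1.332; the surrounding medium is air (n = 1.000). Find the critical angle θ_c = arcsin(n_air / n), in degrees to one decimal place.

48.7°

sin θ_c = n_air / n = 1.000 / 1.332 = 0.7508.
θ_c = arcsin(0.7508) = 48.66°.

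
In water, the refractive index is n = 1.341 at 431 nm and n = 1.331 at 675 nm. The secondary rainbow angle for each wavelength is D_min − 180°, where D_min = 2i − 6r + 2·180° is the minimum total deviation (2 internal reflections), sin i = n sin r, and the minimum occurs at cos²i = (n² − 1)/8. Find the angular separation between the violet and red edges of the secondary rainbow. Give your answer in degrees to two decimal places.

At 431 nm (n = 1.341): cos²i = 0.09979 → i = 71.586°, r = 45.034°, D_min = 232.966°, rainbow angle = 52.966°.
At 675 nm (n = 1.331): cos²i = 0.09645 → i = 71.907°, r = 45.575°, D_min = 230.365°, rainbow angle = 50.365°.
Angular width = |52.966° − 50.365°| = 2.601°.

2.60°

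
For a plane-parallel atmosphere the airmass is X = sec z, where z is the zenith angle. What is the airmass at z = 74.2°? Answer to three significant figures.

X = sec z = 1/cos 74.2° = 1/0.2723 = 3.6727.

3.67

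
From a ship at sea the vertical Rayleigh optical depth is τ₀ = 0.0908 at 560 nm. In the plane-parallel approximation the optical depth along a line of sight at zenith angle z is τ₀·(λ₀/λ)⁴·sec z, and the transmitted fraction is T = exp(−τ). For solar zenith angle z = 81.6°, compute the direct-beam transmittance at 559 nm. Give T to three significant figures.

sec 81.6° = 6.8454.
τ = 0.0908 × (560/559)⁴ × 6.8454 = 0.0908 × 1.0072 × 6.8454 = 0.6260.
T = exp(−0.6260) = 0.5347.

0.535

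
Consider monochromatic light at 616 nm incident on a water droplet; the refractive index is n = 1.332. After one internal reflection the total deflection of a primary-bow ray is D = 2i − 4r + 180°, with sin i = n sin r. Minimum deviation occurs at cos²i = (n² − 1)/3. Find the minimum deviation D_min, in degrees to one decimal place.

cos²i = (1.77422 − 1)/3 = 0.25807; i = arccos(0.50801) = 59.469°.
sin r = sin 59.469°/1.332 = 0.64666; r = 40.290°.
D_min = 2·59.469° − 4·40.290° + 180° = 137.776°.

137.8°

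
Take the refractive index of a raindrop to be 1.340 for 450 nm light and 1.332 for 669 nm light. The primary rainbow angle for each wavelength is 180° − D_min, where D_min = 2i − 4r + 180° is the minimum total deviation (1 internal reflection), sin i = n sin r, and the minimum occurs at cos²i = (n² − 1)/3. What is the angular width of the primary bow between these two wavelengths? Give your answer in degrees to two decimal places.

At 450 nm (n = 1.340): cos²i = 0.26520 → i = 59.004°, r = 39.770°, D_min = 138.929°, rainbow angle = 41.071°.
At 669 nm (n = 1.332): cos²i = 0.25807 → i = 59.469°, r = 40.290°, D_min = 137.776°, rainbow angle = 42.224°.
Angular width = |41.071° − 42.224°| = 1.153°.

1.15°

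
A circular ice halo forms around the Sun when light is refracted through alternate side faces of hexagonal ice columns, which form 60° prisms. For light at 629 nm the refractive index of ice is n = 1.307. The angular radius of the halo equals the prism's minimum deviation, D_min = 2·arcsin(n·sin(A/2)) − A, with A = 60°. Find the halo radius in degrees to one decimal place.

21.6°

n·sin(A/2) = 1.307 × sin 30° = 1.307 × 0.5000 = 0.6535.
D_min = 2·arcsin(0.6535) − 60° = 2 × 40.806° − 60° = 21.612°.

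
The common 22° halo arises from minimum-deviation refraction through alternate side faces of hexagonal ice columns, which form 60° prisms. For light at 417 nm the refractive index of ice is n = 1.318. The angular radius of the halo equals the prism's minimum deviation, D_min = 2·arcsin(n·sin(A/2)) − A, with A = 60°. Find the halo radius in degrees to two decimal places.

n·sin(A/2) = 1.318 × sin 30° = 1.318 × 0.5000 = 0.6590.
D_min = 2·arcsin(0.6590) − 60° = 2 × 41.224° − 60° = 22.447°.

22.45°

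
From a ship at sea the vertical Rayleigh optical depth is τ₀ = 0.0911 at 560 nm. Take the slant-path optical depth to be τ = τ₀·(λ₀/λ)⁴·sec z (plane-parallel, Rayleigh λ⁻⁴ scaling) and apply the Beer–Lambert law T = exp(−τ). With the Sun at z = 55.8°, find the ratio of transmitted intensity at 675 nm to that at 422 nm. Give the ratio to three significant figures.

Airmass: sec 55.8° = 1.7791.
τ(675 nm) = 0.0911 × (560/675)⁴ × 1.7791 = 0.0911 × 0.4737 × 1.7791 = 0.0768.
τ(422 nm) = 0.0911 × (560/422)⁴ × 1.7791 = 0.0911 × 3.1010 × 1.7791 = 0.5026.
T(675)/T(422) = exp(τ_B − τ_A) = exp(0.4258) = 1.5308.

1.53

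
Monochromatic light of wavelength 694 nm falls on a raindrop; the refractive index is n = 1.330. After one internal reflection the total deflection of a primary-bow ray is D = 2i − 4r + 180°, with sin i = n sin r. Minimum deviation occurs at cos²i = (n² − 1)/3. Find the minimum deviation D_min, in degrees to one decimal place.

137.5°

cos²i = (1.76890 − 1)/3 = 0.25630; i = arccos(0.50626) = 59.585°.
sin r = sin 59.585°/1.330 = 0.64841; r = 40.422°.
D_min = 2·59.585° − 4·40.422° + 180° = 137.484°.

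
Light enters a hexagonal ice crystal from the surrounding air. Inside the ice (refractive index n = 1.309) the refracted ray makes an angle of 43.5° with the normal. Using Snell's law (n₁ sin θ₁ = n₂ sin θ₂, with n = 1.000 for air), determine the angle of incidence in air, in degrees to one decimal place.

64.3°

Snell: sin θ_i = n · sin θ_r = 1.309 × sin 43.5° = 1.309 × 0.6884 = 0.9011.
θ_i = arcsin(0.9011) = 64.30°.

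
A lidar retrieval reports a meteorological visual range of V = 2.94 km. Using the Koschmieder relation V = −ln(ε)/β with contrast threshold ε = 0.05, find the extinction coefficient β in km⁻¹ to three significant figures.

β = −ln(0.05) / V = 2.996 / 2.94 = 1.0190 km⁻¹.

1.02 km⁻¹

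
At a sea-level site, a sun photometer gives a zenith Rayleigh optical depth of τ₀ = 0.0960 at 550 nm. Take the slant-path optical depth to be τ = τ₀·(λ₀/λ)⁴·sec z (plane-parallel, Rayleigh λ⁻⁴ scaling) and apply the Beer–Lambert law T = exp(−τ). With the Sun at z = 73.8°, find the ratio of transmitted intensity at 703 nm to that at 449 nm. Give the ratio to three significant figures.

1.91

Airmass: sec 73.8° = 3.5843.
τ(703 nm) = 0.0960 × (550/703)⁴ × 3.5843 = 0.0960 × 0.3747 × 3.5843 = 0.1289.
τ(449 nm) = 0.0960 × (550/449)⁴ × 3.5843 = 0.0960 × 2.2515 × 3.5843 = 0.7747.
T(703)/T(449) = exp(τ_B − τ_A) = exp(0.6458) = 1.9075.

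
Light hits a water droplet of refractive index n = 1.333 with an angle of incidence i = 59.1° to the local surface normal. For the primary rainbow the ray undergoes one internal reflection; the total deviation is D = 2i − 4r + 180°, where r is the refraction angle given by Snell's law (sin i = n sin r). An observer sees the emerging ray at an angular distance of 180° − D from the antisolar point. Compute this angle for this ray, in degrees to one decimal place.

42.1°

sin r = sin 59.1° / 1.333 = 0.8581/1.333 = 0.6437; r = 40.07°.
D = 2·59.1° − 4·40.07° + 180° = 118.20° − 160.28° + 180° = 137.92°.
Angle from antisolar point = 180° − D = 42.08°.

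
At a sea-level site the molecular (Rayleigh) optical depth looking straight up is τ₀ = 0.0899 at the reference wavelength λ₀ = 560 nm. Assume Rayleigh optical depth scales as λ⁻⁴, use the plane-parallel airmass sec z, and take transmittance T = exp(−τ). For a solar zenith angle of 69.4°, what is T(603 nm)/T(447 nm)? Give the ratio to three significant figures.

Airmass: sec 69.4° = 2.8422.
τ(603 nm) = 0.0899 × (560/603)⁴ × 2.8422 = 0.0899 × 0.7438 × 2.8422 = 0.1901.
τ(447 nm) = 0.0899 × (560/447)⁴ × 2.8422 = 0.0899 × 2.4633 × 2.8422 = 0.6294.
T(603)/T(447) = exp(τ_B − τ_A) = exp(0.4393) = 1.5517.

1.55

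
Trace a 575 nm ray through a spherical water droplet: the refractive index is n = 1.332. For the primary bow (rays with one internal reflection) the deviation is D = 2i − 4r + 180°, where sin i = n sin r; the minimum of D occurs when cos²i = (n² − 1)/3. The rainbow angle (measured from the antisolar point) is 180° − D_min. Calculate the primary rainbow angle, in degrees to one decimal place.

42.2°

cos²i = (1.77422 − 1)/3 = 0.25807; i = arccos(0.50801) = 59.469°.
sin r = sin 59.469°/1.332 = 0.64666; r = 40.290°.
D_min = 2·59.469° − 4·40.290° + 180° = 137.776°.
Rainbow angle = 180° − D_min = 42.224°.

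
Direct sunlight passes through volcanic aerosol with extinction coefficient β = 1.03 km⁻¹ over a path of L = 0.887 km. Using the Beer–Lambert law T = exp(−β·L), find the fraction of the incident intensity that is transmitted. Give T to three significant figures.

0.401

τ = β·L = 1.03 × 0.887 = 0.9136.
T = exp(−0.9136) = 0.4011.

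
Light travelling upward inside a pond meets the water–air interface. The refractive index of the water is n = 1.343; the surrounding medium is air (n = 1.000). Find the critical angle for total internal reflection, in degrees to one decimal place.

48.1°

sin θ_c = n_air / n = 1.000 / 1.343 = 0.7446.
θ_c = arcsin(0.7446) = 48.12°.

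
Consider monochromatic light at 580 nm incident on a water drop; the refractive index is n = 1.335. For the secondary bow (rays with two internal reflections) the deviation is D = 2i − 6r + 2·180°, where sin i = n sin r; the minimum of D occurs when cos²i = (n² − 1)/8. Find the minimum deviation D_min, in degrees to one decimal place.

231.4°

cos²i = (1.78222 − 1)/8 = 0.09778; i = arccos(0.31269) = 71.778°.
sin r = sin 71.778°/1.335 = 0.71150; r = 45.357°.
D_min = 2·71.778° − 6·45.357° + 360° = 231.414°.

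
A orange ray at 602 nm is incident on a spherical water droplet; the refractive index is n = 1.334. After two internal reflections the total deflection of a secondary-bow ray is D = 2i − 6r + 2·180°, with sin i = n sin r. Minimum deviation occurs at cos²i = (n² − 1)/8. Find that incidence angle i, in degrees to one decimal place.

cos²i = (1.334² − 1)/8 = (1.77956 − 1)/8 = 0.09744.
cos i = 0.31216, so i = 71.810°.

71.8°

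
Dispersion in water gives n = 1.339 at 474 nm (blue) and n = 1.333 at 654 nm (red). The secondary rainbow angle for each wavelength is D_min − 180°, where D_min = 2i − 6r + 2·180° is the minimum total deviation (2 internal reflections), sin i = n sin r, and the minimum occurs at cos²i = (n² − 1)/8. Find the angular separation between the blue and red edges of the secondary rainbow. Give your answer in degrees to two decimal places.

At 474 nm (n = 1.339): cos²i = 0.09912 → i = 71.650°, r = 45.141°, D_min = 232.451°, rainbow angle = 52.451°.
At 654 nm (n = 1.333): cos²i = 0.09711 → i = 71.843°, r = 45.466°, D_min = 230.891°, rainbow angle = 50.891°.
Angular width = |52.451° − 50.891°| = 1.560°.

1.56°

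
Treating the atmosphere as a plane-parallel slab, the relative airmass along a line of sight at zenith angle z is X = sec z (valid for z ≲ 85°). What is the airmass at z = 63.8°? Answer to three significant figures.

2.26

X = sec z = 1/cos 63.8° = 1/0.4415 = 2.2650.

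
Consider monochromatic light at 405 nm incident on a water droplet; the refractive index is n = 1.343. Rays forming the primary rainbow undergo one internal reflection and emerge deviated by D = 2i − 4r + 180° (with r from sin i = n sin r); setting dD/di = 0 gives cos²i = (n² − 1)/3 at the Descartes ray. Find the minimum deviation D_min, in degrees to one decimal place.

cos²i = (1.80365 − 1)/3 = 0.26788; i = arccos(0.51757) = 58.830°.
sin r = sin 58.830°/1.343 = 0.63711; r = 39.577°.
D_min = 2·58.830° − 4·39.577° + 180° = 139.354°.

139.4°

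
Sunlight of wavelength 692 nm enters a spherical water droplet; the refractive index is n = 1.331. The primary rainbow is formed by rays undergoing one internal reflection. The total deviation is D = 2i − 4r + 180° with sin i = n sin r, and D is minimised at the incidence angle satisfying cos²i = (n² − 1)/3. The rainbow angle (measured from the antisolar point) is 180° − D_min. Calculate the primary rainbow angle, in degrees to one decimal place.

cos²i = (1.77156 − 1)/3 = 0.25719; i = arccos(0.50714) = 59.527°.
sin r = sin 59.527°/1.331 = 0.64753; r = 40.356°.
D_min = 2·59.527° − 4·40.356° + 180° = 137.630°.
Rainbow angle = 180° − D_min = 42.370°.

42.4°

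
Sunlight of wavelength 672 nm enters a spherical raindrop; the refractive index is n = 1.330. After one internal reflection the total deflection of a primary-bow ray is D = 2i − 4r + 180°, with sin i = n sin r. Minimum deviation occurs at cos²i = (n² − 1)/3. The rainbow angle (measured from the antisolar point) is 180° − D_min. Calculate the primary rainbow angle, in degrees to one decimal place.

42.5°

cos²i = (1.76890 − 1)/3 = 0.25630; i = arccos(0.50626) = 59.585°.
sin r = sin 59.585°/1.330 = 0.64841; r = 40.422°.
D_min = 2·59.585° − 4·40.422° + 180° = 137.484°.
Rainbow angle = 180° − D_min = 42.516°.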